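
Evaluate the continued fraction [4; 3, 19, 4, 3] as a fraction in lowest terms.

3302/763

Using pₖ = aₖpₖ₋₁ + pₖ₋₂ and qₖ = aₖqₖ₋₁ + qₖ₋₂:
  k=0: a=4, p=4, q=1
  k=1: a=3, p=13, q=3
  k=2: a=19, p=251, q=58
  k=3: a=4, p=1017, q=235
  k=4: a=3, p=3302, q=763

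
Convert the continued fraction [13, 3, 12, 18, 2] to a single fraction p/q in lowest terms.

18321/1375

Fold from the inside: start with 2/1.
  18 + 1/2 = 37/2
  12 + 2/37 = 446/37
  3 + 37/446 = 1375/446
  13 + 446/1375 = 18321/1375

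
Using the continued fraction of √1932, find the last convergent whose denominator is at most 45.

√1932 = [43; 1, 20, 1, 86, …] (period length 4).
Convergents:
  p_0/q_0 = 43/1
  p_1/q_1 = 44/1
  p_2/q_2 = 923/21
  p_3/q_3 = 967/22
  p_4/q_4 = 84085/1913
q_3 = 22 ≤ 45 < 1913 = q_4, so the answer is 967/22.

967/22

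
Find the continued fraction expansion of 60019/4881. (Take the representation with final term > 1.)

60019 = 12×4881 + 1447
4881 = 3×1447 + 540
1447 = 2×540 + 367
540 = 1×367 + 173
367 = 2×173 + 21
173 = 8×21 + 5
21 = 4×5 + 1
5 = 5×1 + 0  (stop)
So 60019/4881 = [12; 3, 2, 1, 2, 8, 4, 5].

[12; 3, 2, 1, 2, 8, 4, 5]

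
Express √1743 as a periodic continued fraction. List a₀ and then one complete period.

a₀ = ⌊√1743⌋ = 41.

[41; 1, 2, 1, 82]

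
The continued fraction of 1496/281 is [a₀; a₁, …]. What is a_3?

1496 = 5·281 + 91   →  a_0 = 5
281 = 3·91 + 8   →  a_1 = 3
91 = 11·8 + 3   →  a_2 = 11
8 = 2·3 + 2   →  a_3 = 2

2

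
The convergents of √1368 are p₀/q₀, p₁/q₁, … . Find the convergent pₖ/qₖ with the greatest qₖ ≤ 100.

2737/74

√1368 = [36; 1, 72, …] (period length 2).
Convergents:
  p_0/q_0 = 36/1
  p_1/q_1 = 37/1
  p_2/q_2 = 2700/73
  p_3/q_3 = 2737/74
  p_4/q_4 = 199764/5401
q_3 = 74 ≤ 100 < 5401 = q_4, so the answer is 2737/74.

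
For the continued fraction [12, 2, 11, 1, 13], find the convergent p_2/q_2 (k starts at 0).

Using pₖ = aₖpₖ₋₁ + pₖ₋₂, qₖ = aₖqₖ₋₁ + qₖ₋₂ (with p₋₁=1, p₋₂=0, q₋₁=0, q₋₂=1):
  k=0: a=12, p=12, q=1
  k=1: a=2, p=25, q=2
  k=2: a=11, p=287, q=23

287/23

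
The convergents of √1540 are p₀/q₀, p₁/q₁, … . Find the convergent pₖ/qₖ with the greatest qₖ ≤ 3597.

√1540 = [39; 4, 8, 2, 8, 4, 78, …] (period length 6).
Convergents:
  p_0/q_0 = 39/1
  p_1/q_1 = 157/4
  p_2/q_2 = 1295/33
  p_3/q_3 = 2747/70
  p_4/q_4 = 23271/593
  p_5/q_5 = 95831/2442
  p_6/q_6 = 7498089/191069
q_5 = 2442 ≤ 3597 < 191069 = q_6, so the answer is 95831/2442.

95831/2442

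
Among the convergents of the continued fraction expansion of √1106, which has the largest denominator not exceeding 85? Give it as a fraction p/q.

1297/39

√1106 = [33; 3, 1, 8, 1, 3, 66, …] (period length 6).
Convergents:
  p_0/q_0 = 33/1
  p_1/q_1 = 100/3
  p_2/q_2 = 133/4
  p_3/q_3 = 1164/35
  p_4/q_4 = 1297/39
  p_5/q_5 = 5055/152
q_4 = 39 ≤ 85 < 152 = q_5, so the answer is 1297/39.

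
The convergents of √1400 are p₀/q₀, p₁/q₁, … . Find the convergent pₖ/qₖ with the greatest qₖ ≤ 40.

√1400 = [37; 2, 2, 2, 74, …] (period length 4).
Convergents:
  p_0/q_0 = 37/1
  p_1/q_1 = 75/2
  p_2/q_2 = 187/5
  p_3/q_3 = 449/12
  p_4/q_4 = 33413/893
q_3 = 12 ≤ 40 < 893 = q_4, so the answer is 449/12.

449/12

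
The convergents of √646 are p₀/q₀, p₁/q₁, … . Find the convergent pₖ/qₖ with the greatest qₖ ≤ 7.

√646 = [25; 2, 2, 2, 50, …] (period length 4).
Convergents:
  p_0/q_0 = 25/1
  p_1/q_1 = 51/2
  p_2/q_2 = 127/5
  p_3/q_3 = 305/12
q_2 = 5 ≤ 7 < 12 = q_3, so the answer is 127/5.

127/5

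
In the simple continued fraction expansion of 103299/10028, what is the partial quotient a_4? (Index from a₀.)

6

103299 = 10·10028 + 3019   →  a_0 = 10
10028 = 3·3019 + 971   →  a_1 = 3
3019 = 3·971 + 106   →  a_2 = 3
971 = 9·106 + 17   →  a_3 = 9
106 = 6·17 + 4   →  a_4 = 6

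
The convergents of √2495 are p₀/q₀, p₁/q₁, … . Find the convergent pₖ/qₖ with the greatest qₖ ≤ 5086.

99850/1999

√2495 = [49; 1, 18, 1, 98, …] (period length 4).
Convergents:
  p_0/q_0 = 49/1
  p_1/q_1 = 50/1
  p_2/q_2 = 949/19
  p_3/q_3 = 999/20
  p_4/q_4 = 98851/1979
  p_5/q_5 = 99850/1999
  p_6/q_6 = 1896151/37961
q_5 = 1999 ≤ 5086 < 37961 = q_6, so the answer is 99850/1999.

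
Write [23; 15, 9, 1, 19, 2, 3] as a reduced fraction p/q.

495647/21488

Using pₖ = aₖpₖ₋₁ + pₖ₋₂ and qₖ = aₖqₖ₋₁ + qₖ₋₂:
  k=0: a=23, p=23, q=1
  k=1: a=15, p=346, q=15
  k=2: a=9, p=3137, q=136
  k=3: a=1, p=3483, q=151
  k=4: a=19, p=69314, q=3005
  k=5: a=2, p=142111, q=6161
  k=6: a=3, p=495647, q=21488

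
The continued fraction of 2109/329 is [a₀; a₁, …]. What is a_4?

2109 = 6·329 + 135   →  a_0 = 6
329 = 2·135 + 59   →  a_1 = 2
135 = 2·59 + 17   →  a_2 = 2
59 = 3·17 + 8   →  a_3 = 3
17 = 2·8 + 1   →  a_4 = 2

2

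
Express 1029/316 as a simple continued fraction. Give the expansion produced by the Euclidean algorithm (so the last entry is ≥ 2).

[3; 3, 1, 9, 8]

1029 = 3·316 + 81
316 = 3·81 + 73
81 = 1·73 + 8
73 = 9·8 + 1
8 = 8·1 + 0  (stop)
So 1029/316 = [3; 3, 1, 9, 8].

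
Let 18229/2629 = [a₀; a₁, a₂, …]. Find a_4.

18229 = 6·2629 + 2455   →  a_0 = 6
2629 = 1·2455 + 174   →  a_1 = 1
2455 = 14·174 + 19   →  a_2 = 14
174 = 9·19 + 3   →  a_3 = 9
19 = 6·3 + 1   →  a_4 = 6

6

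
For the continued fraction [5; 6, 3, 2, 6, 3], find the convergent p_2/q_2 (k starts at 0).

98/19

Using pₖ = aₖpₖ₋₁ + pₖ₋₂, qₖ = aₖqₖ₋₁ + qₖ₋₂ (with p₋₁=1, p₋₂=0, q₋₁=0, q₋₂=1):
  k=0: a=5, p=5, q=1
  k=1: a=6, p=31, q=6
  k=2: a=3, p=98, q=19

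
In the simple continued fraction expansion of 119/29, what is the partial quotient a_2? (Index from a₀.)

1

119 = 4·29 + 3   →  a_0 = 4
29 = 9·3 + 2   →  a_1 = 9
3 = 1·2 + 1   →  a_2 = 1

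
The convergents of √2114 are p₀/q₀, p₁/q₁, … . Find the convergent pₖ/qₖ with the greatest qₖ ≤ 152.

√2114 = [45; 1, 44, 1, 90, …] (period length 4).
Convergents:
  p_0/q_0 = 45/1
  p_1/q_1 = 46/1
  p_2/q_2 = 2069/45
  p_3/q_3 = 2115/46
  p_4/q_4 = 192419/4185
q_3 = 46 ≤ 152 < 4185 = q_4, so the answer is 2115/46.

2115/46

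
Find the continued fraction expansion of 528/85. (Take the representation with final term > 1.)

528 = 6·85 + 18
85 = 4·18 + 13
18 = 1·13 + 5
13 = 2·5 + 3
5 = 1·3 + 2
3 = 1·2 + 1
2 = 2·1 + 0  (stop)
So 528/85 = [6; 4, 1, 2, 1, 1, 2].

[6; 4, 1, 2, 1, 1, 2]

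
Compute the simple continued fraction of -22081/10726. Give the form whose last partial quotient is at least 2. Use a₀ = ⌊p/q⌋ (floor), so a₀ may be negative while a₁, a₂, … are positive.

-22081 = -3×10726 + 10097
10726 = 1×10097 + 629
10097 = 16×629 + 33
629 = 19×33 + 2
33 = 16×2 + 1
2 = 2×1 + 0  (stop)
So -22081/10726 = [-3; 1, 16, 19, 16, 2].

[-3; 1, 16, 19, 16, 2]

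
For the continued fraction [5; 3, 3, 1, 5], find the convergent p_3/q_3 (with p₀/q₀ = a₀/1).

69/13

Using pₖ = aₖpₖ₋₁ + pₖ₋₂, qₖ = aₖqₖ₋₁ + qₖ₋₂ (with p₋₁=1, p₋₂=0, q₋₁=0, q₋₂=1):
  k=0: a=5, p=5, q=1
  k=1: a=3, p=16, q=3
  k=2: a=3, p=53, q=10
  k=3: a=1, p=69, q=13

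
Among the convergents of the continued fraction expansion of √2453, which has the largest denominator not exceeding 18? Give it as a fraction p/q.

√2453 = [49; 1, 1, 8, 1, 1, 98, …] (period length 6).
Convergents:
  p_0/q_0 = 49/1
  p_1/q_1 = 50/1
  p_2/q_2 = 99/2
  p_3/q_3 = 842/17
  p_4/q_4 = 941/19
q_3 = 17 ≤ 18 < 19 = q_4, so the answer is 842/17.

842/17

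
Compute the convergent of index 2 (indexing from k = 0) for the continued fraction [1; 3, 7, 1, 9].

29/22

Using pₖ = aₖpₖ₋₁ + pₖ₋₂, qₖ = aₖqₖ₋₁ + qₖ₋₂ (with p₋₁=1, p₋₂=0, q₋₁=0, q₋₂=1):
  k=0: a=1, p=1, q=1
  k=1: a=3, p=4, q=3
  k=2: a=7, p=29, q=22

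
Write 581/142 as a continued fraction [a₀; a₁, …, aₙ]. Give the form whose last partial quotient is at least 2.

[4; 10, 1, 12]

581 = 4×142 + 13
142 = 10×13 + 12
13 = 1×12 + 1
12 = 12×1 + 0  (stop)
So 581/142 = [4; 10, 1, 12].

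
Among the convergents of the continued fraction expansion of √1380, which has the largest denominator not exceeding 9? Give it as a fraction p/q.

260/7

√1380 = [37; 6, 1, 2, 1, 6, 74, …] (period length 6).
Convergents:
  p_0/q_0 = 37/1
  p_1/q_1 = 223/6
  p_2/q_2 = 260/7
  p_3/q_3 = 743/20
q_2 = 7 ≤ 9 < 20 = q_3, so the answer is 260/7.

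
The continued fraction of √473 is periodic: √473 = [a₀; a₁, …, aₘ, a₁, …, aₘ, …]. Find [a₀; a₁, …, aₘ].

[21; 1, 2, 1, 42]

a₀ = ⌊√473⌋ = 21.
With m₀=0, d₀=1 and mₖ₊₁ = dₖaₖ − mₖ, dₖ₊₁ = (n − mₖ₊₁²)/dₖ, aₖ₊₁ = ⌊(a₀+mₖ₊₁)/dₖ₊₁⌋:
  k=1: m=21, d=32, a=1
  k=2: m=11, d=11, a=2
  k=3: m=11, d=32, a=1
  k=4: m=21, d=1, a=42
d=1 and a=2a₀=42 at k=4, so the next step gives (m, d) = (21, 32) again — its k=1 value — and the period has length 4.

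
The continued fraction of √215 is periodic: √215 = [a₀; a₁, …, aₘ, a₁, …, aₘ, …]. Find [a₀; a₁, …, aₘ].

a₀ = ⌊√215⌋ = 14.
With m₀=0, d₀=1 and mₖ₊₁ = dₖaₖ − mₖ, dₖ₊₁ = (n − mₖ₊₁²)/dₖ, aₖ₊₁ = ⌊(a₀+mₖ₊₁)/dₖ₊₁⌋:
  k=1: m=14, d=19, a=1
  k=2: m=5, d=10, a=1
  k=3: m=5, d=19, a=1
  k=4: m=14, d=1, a=28
d=1 and a=2a₀=28 at k=4, so the next step gives (m, d) = (14, 19) again — its k=1 value — and the period has length 4.

[14; 1, 1, 1, 28]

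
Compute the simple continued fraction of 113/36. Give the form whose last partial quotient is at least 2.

[3; 7, 5]

113 = 3*36 + 5
36 = 7*5 + 1
5 = 5*1 + 0  (stop)
So 113/36 = [3; 7, 5].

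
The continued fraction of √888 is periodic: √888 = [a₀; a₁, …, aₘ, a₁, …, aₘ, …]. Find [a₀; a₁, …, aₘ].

a₀ = ⌊√888⌋ = 29.
With m₀=0, d₀=1 and mₖ₊₁ = dₖaₖ − mₖ, dₖ₊₁ = (n − mₖ₊₁²)/dₖ, aₖ₊₁ = ⌊(a₀+mₖ₊₁)/dₖ₊₁⌋:
  k=1: m=29, d=47, a=1
  k=2: m=18, d=12, a=3
  k=3: m=18, d=47, a=1
  k=4: m=29, d=1, a=58
d=1 and a=2a₀=58 at k=4, so the next step gives (m, d) = (29, 47) again — its k=1 value — and the period has length 4.

[29; 1, 3, 1, 58]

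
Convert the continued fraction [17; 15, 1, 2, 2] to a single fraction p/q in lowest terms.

Using pₖ = aₖpₖ₋₁ + pₖ₋₂ and qₖ = aₖqₖ₋₁ + qₖ₋₂:
  k=0: a=17, p=17, q=1
  k=1: a=15, p=256, q=15
  k=2: a=1, p=273, q=16
  k=3: a=2, p=802, q=47
  k=4: a=2, p=1877, q=110

1877/110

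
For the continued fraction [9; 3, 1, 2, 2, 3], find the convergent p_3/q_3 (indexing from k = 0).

Using pₖ = aₖpₖ₋₁ + pₖ₋₂, qₖ = aₖqₖ₋₁ + qₖ₋₂ (with p₋₁=1, p₋₂=0, q₋₁=0, q₋₂=1):
  k=0: a=9, p=9, q=1
  k=1: a=3, p=28, q=3
  k=2: a=1, p=37, q=4
  k=3: a=2, p=102, q=11

102/11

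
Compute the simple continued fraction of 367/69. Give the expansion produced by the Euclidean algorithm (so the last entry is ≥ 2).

367 = 5*69 + 22
69 = 3*22 + 3
22 = 7*3 + 1
3 = 3*1 + 0  (stop)
So 367/69 = [5; 3, 7, 3].

[5; 3, 7, 3]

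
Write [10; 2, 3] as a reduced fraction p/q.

Fold from the inside: start with 3/1.
  2 + 1/3 = 7/3
  10 + 3/7 = 73/7

73/7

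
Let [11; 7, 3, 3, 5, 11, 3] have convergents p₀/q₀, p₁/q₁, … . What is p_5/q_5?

Using pₖ = aₖpₖ₋₁ + pₖ₋₂, qₖ = aₖqₖ₋₁ + qₖ₋₂ (with p₋₁=1, p₋₂=0, q₋₁=0, q₋₂=1):
  k=0: a=11, p=11, q=1
  k=1: a=7, p=78, q=7
  k=2: a=3, p=245, q=22
  k=3: a=3, p=813, q=73
  k=4: a=5, p=4310, q=387
  k=5: a=11, p=48223, q=4330

48223/4330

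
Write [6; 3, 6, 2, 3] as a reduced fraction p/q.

897/142

Using pₖ = aₖpₖ₋₁ + pₖ₋₂ and qₖ = aₖqₖ₋₁ + qₖ₋₂:
  k=0: a=6, p=6, q=1
  k=1: a=3, p=19, q=3
  k=2: a=6, p=120, q=19
  k=3: a=2, p=259, q=41
  k=4: a=3, p=897, q=142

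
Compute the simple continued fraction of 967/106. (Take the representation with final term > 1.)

967 = 9×106 + 13
106 = 8×13 + 2
13 = 6×2 + 1
2 = 2×1 + 0  (stop)
So 967/106 = [9; 8, 6, 2].

[9; 8, 6, 2]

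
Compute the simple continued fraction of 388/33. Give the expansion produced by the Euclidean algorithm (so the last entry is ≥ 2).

388 = 11×33 + 25
33 = 1×25 + 8
25 = 3×8 + 1
8 = 8×1 + 0  (stop)
So 388/33 = [11; 1, 3, 8].

[11; 1, 3, 8]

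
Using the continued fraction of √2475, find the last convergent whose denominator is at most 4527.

√2475 = [49; 1, 2, 1, 98, …] (period length 4).
Convergents:
  p_0/q_0 = 49/1
  p_1/q_1 = 50/1
  p_2/q_2 = 149/3
  p_3/q_3 = 199/4
  p_4/q_4 = 19651/395
  p_5/q_5 = 19850/399
  p_6/q_6 = 59351/1193
  p_7/q_7 = 79201/1592
  p_8/q_8 = 7821049/157209
q_7 = 1592 ≤ 4527 < 157209 = q_8, so the answer is 79201/1592.

79201/1592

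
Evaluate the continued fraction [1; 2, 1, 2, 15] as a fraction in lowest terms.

169/123

Using pₖ = aₖpₖ₋₁ + pₖ₋₂ and qₖ = aₖqₖ₋₁ + qₖ₋₂:
  k=0: a=1, p=1, q=1
  k=1: a=2, p=3, q=2
  k=2: a=1, p=4, q=3
  k=3: a=2, p=11, q=8
  k=4: a=15, p=169, q=123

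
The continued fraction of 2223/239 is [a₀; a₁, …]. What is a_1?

3

2223 = 9·239 + 72   →  a_0 = 9
239 = 3·72 + 23   →  a_1 = 3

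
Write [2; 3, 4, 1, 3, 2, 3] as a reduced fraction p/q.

1098/475

Using pₖ = aₖpₖ₋₁ + pₖ₋₂ and qₖ = aₖqₖ₋₁ + qₖ₋₂:
  k=0: a=2, p=2, q=1
  k=1: a=3, p=7, q=3
  k=2: a=4, p=30, q=13
  k=3: a=1, p=37, q=16
  k=4: a=3, p=141, q=61
  k=5: a=2, p=319, q=138
  k=6: a=3, p=1098, q=475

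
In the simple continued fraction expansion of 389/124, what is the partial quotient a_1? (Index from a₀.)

7

389 = 3·124 + 17   →  a_0 = 3
124 = 7·17 + 5   →  a_1 = 7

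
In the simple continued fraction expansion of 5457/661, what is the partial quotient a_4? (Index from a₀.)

5457 = 8·661 + 169   →  a_0 = 8
661 = 3·169 + 154   →  a_1 = 3
169 = 1·154 + 15   →  a_2 = 1
154 = 10·15 + 4   →  a_3 = 10
15 = 3·4 + 3   →  a_4 = 3

3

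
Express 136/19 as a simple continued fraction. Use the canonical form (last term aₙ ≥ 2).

[7; 6, 3]

136 = 7*19 + 3
19 = 6*3 + 1
3 = 3*1 + 0  (stop)
So 136/19 = [7; 6, 3].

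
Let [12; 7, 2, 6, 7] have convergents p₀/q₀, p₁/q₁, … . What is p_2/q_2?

182/15

Using pₖ = aₖpₖ₋₁ + pₖ₋₂, qₖ = aₖqₖ₋₁ + qₖ₋₂ (with p₋₁=1, p₋₂=0, q₋₁=0, q₋₂=1):
  k=0: a=12, p=12, q=1
  k=1: a=7, p=85, q=7
  k=2: a=2, p=182, q=15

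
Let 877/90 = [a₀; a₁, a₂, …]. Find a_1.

877 = 9·90 + 67   →  a_0 = 9
90 = 1·67 + 23   →  a_1 = 1

1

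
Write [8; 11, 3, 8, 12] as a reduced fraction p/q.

Fold from the inside: start with 12/1.
  8 + 1/12 = 97/12
  3 + 12/97 = 303/97
  11 + 97/303 = 3430/303
  8 + 303/3430 = 27743/3430

27743/3430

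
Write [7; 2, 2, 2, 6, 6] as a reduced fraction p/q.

Fold from the inside: start with 6/1.
  6 + 1/6 = 37/6
  2 + 6/37 = 80/37
  2 + 37/80 = 197/80
  2 + 80/197 = 474/197
  7 + 197/474 = 3515/474

3515/474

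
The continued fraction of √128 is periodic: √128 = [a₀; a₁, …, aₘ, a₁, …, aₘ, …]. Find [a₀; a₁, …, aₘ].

[11; 3, 5, 3, 22]

a₀ = ⌊√128⌋ = 11.
With m₀=0, d₀=1 and mₖ₊₁ = dₖaₖ − mₖ, dₖ₊₁ = (n − mₖ₊₁²)/dₖ, aₖ₊₁ = ⌊(a₀+mₖ₊₁)/dₖ₊₁⌋:
  k=1: m=11, d=7, a=3
  k=2: m=10, d=4, a=5
  k=3: m=10, d=7, a=3
  k=4: m=11, d=1, a=22
d=1 and a=2a₀=22 at k=4, so the next step gives (m, d) = (11, 7) again — its k=1 value — and the period has length 4.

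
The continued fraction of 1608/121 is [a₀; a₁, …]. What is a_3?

1608 = 13·121 + 35   →  a_0 = 13
121 = 3·35 + 16   →  a_1 = 3
35 = 2·16 + 3   →  a_2 = 2
16 = 5·3 + 1   →  a_3 = 5

5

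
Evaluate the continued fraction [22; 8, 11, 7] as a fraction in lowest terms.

13960/631

Using pₖ = aₖpₖ₋₁ + pₖ₋₂ and qₖ = aₖqₖ₋₁ + qₖ₋₂:
  k=0: a=22, p=22, q=1
  k=1: a=8, p=177, q=8
  k=2: a=11, p=1969, q=89
  k=3: a=7, p=13960, q=631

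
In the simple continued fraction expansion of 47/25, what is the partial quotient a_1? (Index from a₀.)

1

47 = 1·25 + 22   →  a_0 = 1
25 = 1·22 + 3   →  a_1 = 1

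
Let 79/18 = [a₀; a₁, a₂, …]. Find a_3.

1

79 = 4·18 + 7   →  a_0 = 4
18 = 2·7 + 4   →  a_1 = 2
7 = 1·4 + 3   →  a_2 = 1
4 = 1·3 + 1   →  a_3 = 1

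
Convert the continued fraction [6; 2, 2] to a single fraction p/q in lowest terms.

Using pₖ = aₖpₖ₋₁ + pₖ₋₂ and qₖ = aₖqₖ₋₁ + qₖ₋₂:
  k=0: a=6, p=6, q=1
  k=1: a=2, p=13, q=2
  k=2: a=2, p=32, q=5

32/5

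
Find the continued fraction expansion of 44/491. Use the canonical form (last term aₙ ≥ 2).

[0; 11, 6, 3, 2]

44 = 0·491 + 44
491 = 11·44 + 7
44 = 6·7 + 2
7 = 3·2 + 1
2 = 2·1 + 0  (stop)
So 44/491 = [0; 11, 6, 3, 2].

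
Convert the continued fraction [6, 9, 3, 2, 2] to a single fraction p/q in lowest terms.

965/158

Fold from the inside: start with 2/1.
  2 + 1/2 = 5/2
  3 + 2/5 = 17/5
  9 + 5/17 = 158/17
  6 + 17/158 = 965/158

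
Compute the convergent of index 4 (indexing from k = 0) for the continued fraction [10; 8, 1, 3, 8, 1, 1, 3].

2923/289

Using pₖ = aₖpₖ₋₁ + pₖ₋₂, qₖ = aₖqₖ₋₁ + qₖ₋₂ (with p₋₁=1, p₋₂=0, q₋₁=0, q₋₂=1):
  k=0: a=10, p=10, q=1
  k=1: a=8, p=81, q=8
  k=2: a=1, p=91, q=9
  k=3: a=3, p=354, q=35
  k=4: a=8, p=2923, q=289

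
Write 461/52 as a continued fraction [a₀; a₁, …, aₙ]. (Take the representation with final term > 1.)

461 = 8×52 + 45
52 = 1×45 + 7
45 = 6×7 + 3
7 = 2×3 + 1
3 = 3×1 + 0  (stop)
So 461/52 = [8; 1, 6, 2, 3].

[8; 1, 6, 2, 3]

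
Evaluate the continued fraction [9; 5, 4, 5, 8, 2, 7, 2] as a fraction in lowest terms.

280157/30482

Using pₖ = aₖpₖ₋₁ + pₖ₋₂ and qₖ = aₖqₖ₋₁ + qₖ₋₂:
  k=0: a=9, p=9, q=1
  k=1: a=5, p=46, q=5
  k=2: a=4, p=193, q=21
  k=3: a=5, p=1011, q=110
  k=4: a=8, p=8281, q=901
  k=5: a=2, p=17573, q=1912
  k=6: a=7, p=131292, q=14285
  k=7: a=2, p=280157, q=30482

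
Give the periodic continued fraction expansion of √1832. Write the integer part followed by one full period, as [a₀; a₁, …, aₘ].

a₀ = ⌊√1832⌋ = 42.
With m₀=0, d₀=1 and mₖ₊₁ = dₖaₖ − mₖ, dₖ₊₁ = (n − mₖ₊₁²)/dₖ, aₖ₊₁ = ⌊(a₀+mₖ₊₁)/dₖ₊₁⌋:
  k=1: m=42, d=68, a=1
  k=2: m=26, d=17, a=4
  k=3: m=42, d=4, a=21
  k=4: m=42, d=17, a=4
  k=5: m=26, d=68, a=1
  k=6: m=42, d=1, a=84
d=1 and a=2a₀=84 at k=6, so the next step gives (m, d) = (42, 68) again — its k=1 value — and the period has length 6.

[42; 1, 4, 21, 4, 1, 84]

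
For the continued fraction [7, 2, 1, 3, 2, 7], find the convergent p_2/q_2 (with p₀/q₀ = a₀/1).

Using pₖ = aₖpₖ₋₁ + pₖ₋₂, qₖ = aₖqₖ₋₁ + qₖ₋₂ (with p₋₁=1, p₋₂=0, q₋₁=0, q₋₂=1):
  k=0: a=7, p=7, q=1
  k=1: a=2, p=15, q=2
  k=2: a=1, p=22, q=3

22/3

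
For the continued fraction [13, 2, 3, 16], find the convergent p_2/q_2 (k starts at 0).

94/7

Using pₖ = aₖpₖ₋₁ + pₖ₋₂, qₖ = aₖqₖ₋₁ + qₖ₋₂ (with p₋₁=1, p₋₂=0, q₋₁=0, q₋₂=1):
  k=0: a=13, p=13, q=1
  k=1: a=2, p=27, q=2
  k=2: a=3, p=94, q=7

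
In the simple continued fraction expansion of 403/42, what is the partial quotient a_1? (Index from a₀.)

1

403 = 9·42 + 25   →  a_0 = 9
42 = 1·25 + 17   →  a_1 = 1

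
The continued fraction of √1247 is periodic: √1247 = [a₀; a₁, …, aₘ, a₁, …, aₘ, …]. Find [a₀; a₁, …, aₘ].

a₀ = ⌊√1247⌋ = 35.
With m₀=0, d₀=1 and mₖ₊₁ = dₖaₖ − mₖ, dₖ₊₁ = (n − mₖ₊₁²)/dₖ, aₖ₊₁ = ⌊(a₀+mₖ₊₁)/dₖ₊₁⌋:
  k=1: m=35, d=22, a=3
  k=2: m=31, d=13, a=5
  k=3: m=34, d=7, a=9
  k=4: m=29, d=58, a=1
  k=5: m=29, d=7, a=9
  k=6: m=34, d=13, a=5
  k=7: m=31, d=22, a=3
  k=8: m=35, d=1, a=70
d=1 and a=2a₀=70 at k=8, so the next step gives (m, d) = (35, 22) again — its k=1 value — and the period has length 8.

[35; 3, 5, 9, 1, 9, 5, 3, 70]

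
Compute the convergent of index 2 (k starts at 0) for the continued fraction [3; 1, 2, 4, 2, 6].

Using pₖ = aₖpₖ₋₁ + pₖ₋₂, qₖ = aₖqₖ₋₁ + qₖ₋₂ (with p₋₁=1, p₋₂=0, q₋₁=0, q₋₂=1):
  k=0: a=3, p=3, q=1
  k=1: a=1, p=4, q=1
  k=2: a=2, p=11, q=3

11/3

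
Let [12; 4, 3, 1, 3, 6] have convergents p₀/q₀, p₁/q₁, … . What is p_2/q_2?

159/13

Using pₖ = aₖpₖ₋₁ + pₖ₋₂, qₖ = aₖqₖ₋₁ + qₖ₋₂ (with p₋₁=1, p₋₂=0, q₋₁=0, q₋₂=1):
  k=0: a=12, p=12, q=1
  k=1: a=4, p=49, q=4
  k=2: a=3, p=159, q=13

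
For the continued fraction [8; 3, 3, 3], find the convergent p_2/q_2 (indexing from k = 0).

83/10

Using pₖ = aₖpₖ₋₁ + pₖ₋₂, qₖ = aₖqₖ₋₁ + qₖ₋₂ (with p₋₁=1, p₋₂=0, q₋₁=0, q₋₂=1):
  k=0: a=8, p=8, q=1
  k=1: a=3, p=25, q=3
  k=2: a=3, p=83, q=10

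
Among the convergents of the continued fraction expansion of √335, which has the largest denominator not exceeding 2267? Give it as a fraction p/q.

21927/1198

√335 = [18; 3, 3, 3, 36, …] (period length 4).
Convergents:
  p_0/q_0 = 18/1
  p_1/q_1 = 55/3
  p_2/q_2 = 183/10
  p_3/q_3 = 604/33
  p_4/q_4 = 21927/1198
  p_5/q_5 = 66385/3627
q_4 = 1198 ≤ 2267 < 3627 = q_5, so the answer is 21927/1198.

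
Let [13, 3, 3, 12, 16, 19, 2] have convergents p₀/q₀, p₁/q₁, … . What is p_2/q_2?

Using pₖ = aₖpₖ₋₁ + pₖ₋₂, qₖ = aₖqₖ₋₁ + qₖ₋₂ (with p₋₁=1, p₋₂=0, q₋₁=0, q₋₂=1):
  k=0: a=13, p=13, q=1
  k=1: a=3, p=40, q=3
  k=2: a=3, p=133, q=10

133/10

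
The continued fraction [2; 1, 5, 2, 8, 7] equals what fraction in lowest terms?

Using pₖ = aₖpₖ₋₁ + pₖ₋₂ and qₖ = aₖqₖ₋₁ + qₖ₋₂:
  k=0: a=2, p=2, q=1
  k=1: a=1, p=3, q=1
  k=2: a=5, p=17, q=6
  k=3: a=2, p=37, q=13
  k=4: a=8, p=313, q=110
  k=5: a=7, p=2228, q=783

2228/783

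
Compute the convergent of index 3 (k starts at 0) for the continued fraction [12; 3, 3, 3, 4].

Using pₖ = aₖpₖ₋₁ + pₖ₋₂, qₖ = aₖqₖ₋₁ + qₖ₋₂ (with p₋₁=1, p₋₂=0, q₋₁=0, q₋₂=1):
  k=0: a=12, p=12, q=1
  k=1: a=3, p=37, q=3
  k=2: a=3, p=123, q=10
  k=3: a=3, p=406, q=33

406/33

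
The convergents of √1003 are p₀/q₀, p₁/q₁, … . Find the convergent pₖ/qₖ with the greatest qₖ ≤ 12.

√1003 = [31; 1, 2, 31, 2, 1, 62, …] (period length 6).
Convergents:
  p_0/q_0 = 31/1
  p_1/q_1 = 32/1
  p_2/q_2 = 95/3
  p_3/q_3 = 2977/94
q_2 = 3 ≤ 12 < 94 = q_3, so the answer is 95/3.

95/3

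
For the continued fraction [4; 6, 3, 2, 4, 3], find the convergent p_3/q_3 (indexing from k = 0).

183/44

Using pₖ = aₖpₖ₋₁ + pₖ₋₂, qₖ = aₖqₖ₋₁ + qₖ₋₂ (with p₋₁=1, p₋₂=0, q₋₁=0, q₋₂=1):
  k=0: a=4, p=4, q=1
  k=1: a=6, p=25, q=6
  k=2: a=3, p=79, q=19
  k=3: a=2, p=183, q=44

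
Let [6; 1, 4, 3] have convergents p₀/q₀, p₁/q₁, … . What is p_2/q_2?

34/5

Using pₖ = aₖpₖ₋₁ + pₖ₋₂, qₖ = aₖqₖ₋₁ + qₖ₋₂ (with p₋₁=1, p₋₂=0, q₋₁=0, q₋₂=1):
  k=0: a=6, p=6, q=1
  k=1: a=1, p=7, q=1
  k=2: a=4, p=34, q=5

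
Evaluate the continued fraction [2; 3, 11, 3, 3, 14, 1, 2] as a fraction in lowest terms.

36416/15671

Using pₖ = aₖpₖ₋₁ + pₖ₋₂ and qₖ = aₖqₖ₋₁ + qₖ₋₂:
  k=0: a=2, p=2, q=1
  k=1: a=3, p=7, q=3
  k=2: a=11, p=79, q=34
  k=3: a=3, p=244, q=105
  k=4: a=3, p=811, q=349
  k=5: a=14, p=11598, q=4991
  k=6: a=1, p=12409, q=5340
  k=7: a=2, p=36416, q=15671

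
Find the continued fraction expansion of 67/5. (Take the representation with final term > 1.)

67 = 13×5 + 2
5 = 2×2 + 1
2 = 2×1 + 0  (stop)
So 67/5 = [13; 2, 2].

[13; 2, 2]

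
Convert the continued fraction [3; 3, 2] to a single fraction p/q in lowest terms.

Fold from the inside: start with 2/1.
  3 + 1/2 = 7/2
  3 + 2/7 = 23/7

23/7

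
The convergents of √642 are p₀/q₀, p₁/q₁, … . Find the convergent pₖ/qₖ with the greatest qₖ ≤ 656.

√642 = [25; 2, 1, 24, 1, 2, 50, …] (period length 6).
Convergents:
  p_0/q_0 = 25/1
  p_1/q_1 = 51/2
  p_2/q_2 = 76/3
  p_3/q_3 = 1875/74
  p_4/q_4 = 1951/77
  p_5/q_5 = 5777/228
  p_6/q_6 = 290801/11477
q_5 = 228 ≤ 656 < 11477 = q_6, so the answer is 5777/228.

5777/228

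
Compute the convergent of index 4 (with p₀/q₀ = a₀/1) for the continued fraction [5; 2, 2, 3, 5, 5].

Using pₖ = aₖpₖ₋₁ + pₖ₋₂, qₖ = aₖqₖ₋₁ + qₖ₋₂ (with p₋₁=1, p₋₂=0, q₋₁=0, q₋₂=1):
  k=0: a=5, p=5, q=1
  k=1: a=2, p=11, q=2
  k=2: a=2, p=27, q=5
  k=3: a=3, p=92, q=17
  k=4: a=5, p=487, q=90

487/90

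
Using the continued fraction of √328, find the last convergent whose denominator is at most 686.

√328 = [18; 9, 36, …] (period length 2).
Convergents:
  p_0/q_0 = 18/1
  p_1/q_1 = 163/9
  p_2/q_2 = 5886/325
  p_3/q_3 = 53137/2934
q_2 = 325 ≤ 686 < 2934 = q_3, so the answer is 5886/325.

5886/325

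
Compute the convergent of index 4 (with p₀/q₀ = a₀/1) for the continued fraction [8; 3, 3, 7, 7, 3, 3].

Using pₖ = aₖpₖ₋₁ + pₖ₋₂, qₖ = aₖqₖ₋₁ + qₖ₋₂ (with p₋₁=1, p₋₂=0, q₋₁=0, q₋₂=1):
  k=0: a=8, p=8, q=1
  k=1: a=3, p=25, q=3
  k=2: a=3, p=83, q=10
  k=3: a=7, p=606, q=73
  k=4: a=7, p=4325, q=521

4325/521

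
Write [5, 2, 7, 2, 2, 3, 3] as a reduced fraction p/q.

Using pₖ = aₖpₖ₋₁ + pₖ₋₂ and qₖ = aₖqₖ₋₁ + qₖ₋₂:
  k=0: a=5, p=5, q=1
  k=1: a=2, p=11, q=2
  k=2: a=7, p=82, q=15
  k=3: a=2, p=175, q=32
  k=4: a=2, p=432, q=79
  k=5: a=3, p=1471, q=269
  k=6: a=3, p=4845, q=886

4845/886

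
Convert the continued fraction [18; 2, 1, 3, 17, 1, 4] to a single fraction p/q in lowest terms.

Using pₖ = aₖpₖ₋₁ + pₖ₋₂ and qₖ = aₖqₖ₋₁ + qₖ₋₂:
  k=0: a=18, p=18, q=1
  k=1: a=2, p=37, q=2
  k=2: a=1, p=55, q=3
  k=3: a=3, p=202, q=11
  k=4: a=17, p=3489, q=190
  k=5: a=1, p=3691, q=201
  k=6: a=4, p=18253, q=994

18253/994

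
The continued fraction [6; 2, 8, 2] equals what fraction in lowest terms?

Using pₖ = aₖpₖ₋₁ + pₖ₋₂ and qₖ = aₖqₖ₋₁ + qₖ₋₂:
  k=0: a=6, p=6, q=1
  k=1: a=2, p=13, q=2
  k=2: a=8, p=110, q=17
  k=3: a=2, p=233, q=36

233/36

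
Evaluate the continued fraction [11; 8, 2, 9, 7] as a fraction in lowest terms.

Fold from the inside: start with 7/1.
  9 + 1/7 = 64/7
  2 + 7/64 = 135/64
  8 + 64/135 = 1144/135
  11 + 135/1144 = 12719/1144

12719/1144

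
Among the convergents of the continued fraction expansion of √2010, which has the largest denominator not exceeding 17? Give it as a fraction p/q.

269/6

√2010 = [44; 1, 4, 1, 88, …] (period length 4).
Convergents:
  p_0/q_0 = 44/1
  p_1/q_1 = 45/1
  p_2/q_2 = 224/5
  p_3/q_3 = 269/6
  p_4/q_4 = 23896/533
q_3 = 6 ≤ 17 < 533 = q_4, so the answer is 269/6.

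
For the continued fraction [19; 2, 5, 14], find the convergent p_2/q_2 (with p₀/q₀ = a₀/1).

Using pₖ = aₖpₖ₋₁ + pₖ₋₂, qₖ = aₖqₖ₋₁ + qₖ₋₂ (with p₋₁=1, p₋₂=0, q₋₁=0, q₋₂=1):
  k=0: a=19, p=19, q=1
  k=1: a=2, p=39, q=2
  k=2: a=5, p=214, q=11

214/11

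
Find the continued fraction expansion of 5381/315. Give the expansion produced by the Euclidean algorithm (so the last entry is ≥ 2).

5381 = 17×315 + 26
315 = 12×26 + 3
26 = 8×3 + 2
3 = 1×2 + 1
2 = 2×1 + 0  (stop)
So 5381/315 = [17; 12, 8, 1, 2].

[17; 12, 8, 1, 2]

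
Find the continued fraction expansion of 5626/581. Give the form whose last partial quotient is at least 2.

5626 = 9·581 + 397
581 = 1·397 + 184
397 = 2·184 + 29
184 = 6·29 + 10
29 = 2·10 + 9
10 = 1·9 + 1
9 = 9·1 + 0  (stop)
So 5626/581 = [9; 1, 2, 6, 2, 1, 9].

[9; 1, 2, 6, 2, 1, 9]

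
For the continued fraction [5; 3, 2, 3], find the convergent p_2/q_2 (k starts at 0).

Using pₖ = aₖpₖ₋₁ + pₖ₋₂, qₖ = aₖqₖ₋₁ + qₖ₋₂ (with p₋₁=1, p₋₂=0, q₋₁=0, q₋₂=1):
  k=0: a=5, p=5, q=1
  k=1: a=3, p=16, q=3
  k=2: a=2, p=37, q=7

37/7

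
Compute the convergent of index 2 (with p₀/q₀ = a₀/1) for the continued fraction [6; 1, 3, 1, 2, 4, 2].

Using pₖ = aₖpₖ₋₁ + pₖ₋₂, qₖ = aₖqₖ₋₁ + qₖ₋₂ (with p₋₁=1, p₋₂=0, q₋₁=0, q₋₂=1):
  k=0: a=6, p=6, q=1
  k=1: a=1, p=7, q=1
  k=2: a=3, p=27, q=4

27/4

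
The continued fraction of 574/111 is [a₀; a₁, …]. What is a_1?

574 = 5·111 + 19   →  a_0 = 5
111 = 5·19 + 16   →  a_1 = 5

5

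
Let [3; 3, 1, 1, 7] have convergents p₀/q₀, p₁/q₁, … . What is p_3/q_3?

Using pₖ = aₖpₖ₋₁ + pₖ₋₂, qₖ = aₖqₖ₋₁ + qₖ₋₂ (with p₋₁=1, p₋₂=0, q₋₁=0, q₋₂=1):
  k=0: a=3, p=3, q=1
  k=1: a=3, p=10, q=3
  k=2: a=1, p=13, q=4
  k=3: a=1, p=23, q=7

23/7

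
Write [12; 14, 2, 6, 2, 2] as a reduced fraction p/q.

12045/998

Fold from the inside: start with 2/1.
  2 + 1/2 = 5/2
  6 + 2/5 = 32/5
  2 + 5/32 = 69/32
  14 + 32/69 = 998/69
  12 + 69/998 = 12045/998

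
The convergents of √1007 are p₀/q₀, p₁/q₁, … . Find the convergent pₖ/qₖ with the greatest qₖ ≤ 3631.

90535/2853

√1007 = [31; 1, 2, 1, 2, 1, 62, …] (period length 6).
Convergents:
  p_0/q_0 = 31/1
  p_1/q_1 = 32/1
  p_2/q_2 = 95/3
  p_3/q_3 = 127/4
  p_4/q_4 = 349/11
  p_5/q_5 = 476/15
  p_6/q_6 = 29861/941
  p_7/q_7 = 30337/956
  p_8/q_8 = 90535/2853
  p_9/q_9 = 120872/3809
q_8 = 2853 ≤ 3631 < 3809 = q_9, so the answer is 90535/2853.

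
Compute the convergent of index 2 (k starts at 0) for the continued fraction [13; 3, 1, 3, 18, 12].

53/4

Using pₖ = aₖpₖ₋₁ + pₖ₋₂, qₖ = aₖqₖ₋₁ + qₖ₋₂ (with p₋₁=1, p₋₂=0, q₋₁=0, q₋₂=1):
  k=0: a=13, p=13, q=1
  k=1: a=3, p=40, q=3
  k=2: a=1, p=53, q=4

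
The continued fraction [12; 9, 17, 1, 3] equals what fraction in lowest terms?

Using pₖ = aₖpₖ₋₁ + pₖ₋₂ and qₖ = aₖqₖ₋₁ + qₖ₋₂:
  k=0: a=12, p=12, q=1
  k=1: a=9, p=109, q=9
  k=2: a=17, p=1865, q=154
  k=3: a=1, p=1974, q=163
  k=4: a=3, p=7787, q=643

7787/643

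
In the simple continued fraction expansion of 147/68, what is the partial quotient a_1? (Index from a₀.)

147 = 2·68 + 11   →  a_0 = 2
68 = 6·11 + 2   →  a_1 = 6

6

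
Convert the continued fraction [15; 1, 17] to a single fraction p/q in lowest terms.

Using pₖ = aₖpₖ₋₁ + pₖ₋₂ and qₖ = aₖqₖ₋₁ + qₖ₋₂:
  k=0: a=15, p=15, q=1
  k=1: a=1, p=16, q=1
  k=2: a=17, p=287, q=18

287/18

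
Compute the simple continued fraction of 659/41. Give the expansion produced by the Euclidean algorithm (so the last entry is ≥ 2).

659 = 16·41 + 3
41 = 13·3 + 2
3 = 1·2 + 1
2 = 2·1 + 0  (stop)
So 659/41 = [16; 13, 1, 2].

[16; 13, 1, 2]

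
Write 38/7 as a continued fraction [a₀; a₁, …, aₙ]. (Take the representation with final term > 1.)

[5; 2, 3]

38 = 5×7 + 3
7 = 2×3 + 1
3 = 3×1 + 0  (stop)
So 38/7 = [5; 2, 3].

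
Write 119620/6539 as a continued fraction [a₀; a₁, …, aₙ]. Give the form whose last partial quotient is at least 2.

119620 = 18*6539 + 1918
6539 = 3*1918 + 785
1918 = 2*785 + 348
785 = 2*348 + 89
348 = 3*89 + 81
89 = 1*81 + 8
81 = 10*8 + 1
8 = 8*1 + 0  (stop)
So 119620/6539 = [18; 3, 2, 2, 3, 1, 10, 8].

[18; 3, 2, 2, 3, 1, 10, 8]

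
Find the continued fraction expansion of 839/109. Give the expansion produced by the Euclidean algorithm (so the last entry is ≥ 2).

[7; 1, 2, 3, 3, 3]

839 = 7*109 + 76
109 = 1*76 + 33
76 = 2*33 + 10
33 = 3*10 + 3
10 = 3*3 + 1
3 = 3*1 + 0  (stop)
So 839/109 = [7; 1, 2, 3, 3, 3].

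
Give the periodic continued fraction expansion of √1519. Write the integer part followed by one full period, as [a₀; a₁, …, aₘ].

a₀ = ⌊√1519⌋ = 38.
With m₀=0, d₀=1 and mₖ₊₁ = dₖaₖ − mₖ, dₖ₊₁ = (n − mₖ₊₁²)/dₖ, aₖ₊₁ = ⌊(a₀+mₖ₊₁)/dₖ₊₁⌋:
  k=1: m=38, d=75, a=1
  k=2: m=37, d=2, a=37
  k=3: m=37, d=75, a=1
  k=4: m=38, d=1, a=76
d=1 and a=2a₀=76 at k=4, so the next step gives (m, d) = (38, 75) again — its k=1 value — and the period has length 4.

[38; 1, 37, 1, 76]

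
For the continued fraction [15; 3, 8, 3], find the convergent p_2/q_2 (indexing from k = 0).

Using pₖ = aₖpₖ₋₁ + pₖ₋₂, qₖ = aₖqₖ₋₁ + qₖ₋₂ (with p₋₁=1, p₋₂=0, q₋₁=0, q₋₂=1):
  k=0: a=15, p=15, q=1
  k=1: a=3, p=46, q=3
  k=2: a=8, p=383, q=25

383/25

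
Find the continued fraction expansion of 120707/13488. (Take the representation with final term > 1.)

[8; 1, 18, 1, 2, 4, 3, 16]

120707 = 8×13488 + 12803
13488 = 1×12803 + 685
12803 = 18×685 + 473
685 = 1×473 + 212
473 = 2×212 + 49
212 = 4×49 + 16
49 = 3×16 + 1
16 = 16×1 + 0  (stop)
So 120707/13488 = [8; 1, 18, 1, 2, 4, 3, 16].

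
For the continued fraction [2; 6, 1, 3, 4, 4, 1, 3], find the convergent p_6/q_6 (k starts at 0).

1293/602

Using pₖ = aₖpₖ₋₁ + pₖ₋₂, qₖ = aₖqₖ₋₁ + qₖ₋₂ (with p₋₁=1, p₋₂=0, q₋₁=0, q₋₂=1):
  k=0: a=2, p=2, q=1
  k=1: a=6, p=13, q=6
  k=2: a=1, p=15, q=7
  k=3: a=3, p=58, q=27
  k=4: a=4, p=247, q=115
  k=5: a=4, p=1046, q=487
  k=6: a=1, p=1293, q=602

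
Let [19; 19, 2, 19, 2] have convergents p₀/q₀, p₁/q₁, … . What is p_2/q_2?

Using pₖ = aₖpₖ₋₁ + pₖ₋₂, qₖ = aₖqₖ₋₁ + qₖ₋₂ (with p₋₁=1, p₋₂=0, q₋₁=0, q₋₂=1):
  k=0: a=19, p=19, q=1
  k=1: a=19, p=362, q=19
  k=2: a=2, p=743, q=39

743/39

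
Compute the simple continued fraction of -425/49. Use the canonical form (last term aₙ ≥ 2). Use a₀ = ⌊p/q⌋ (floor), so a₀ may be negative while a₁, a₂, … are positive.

-425 = -9×49 + 16
49 = 3×16 + 1
16 = 16×1 + 0  (stop)
So -425/49 = [-9; 3, 16].

[-9; 3, 16]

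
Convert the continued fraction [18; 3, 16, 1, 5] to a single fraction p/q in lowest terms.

5663/309

Fold from the inside: start with 5/1.
  1 + 1/5 = 6/5
  16 + 5/6 = 101/6
  3 + 6/101 = 309/101
  18 + 101/309 = 5663/309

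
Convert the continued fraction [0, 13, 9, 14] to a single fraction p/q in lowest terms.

Fold from the inside: start with 14/1.
  9 + 1/14 = 127/14
  13 + 14/127 = 1665/127
  0 + 127/1665 = 127/1665

127/1665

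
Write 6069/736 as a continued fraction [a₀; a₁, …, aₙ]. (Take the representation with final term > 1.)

[8; 4, 15, 12]

6069 = 8·736 + 181
736 = 4·181 + 12
181 = 15·12 + 1
12 = 12·1 + 0  (stop)
So 6069/736 = [8; 4, 15, 12].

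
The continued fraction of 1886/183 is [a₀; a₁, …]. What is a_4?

2

1886 = 10·183 + 56   →  a_0 = 10
183 = 3·56 + 15   →  a_1 = 3
56 = 3·15 + 11   →  a_2 = 3
15 = 1·11 + 4   →  a_3 = 1
11 = 2·4 + 3   →  a_4 = 2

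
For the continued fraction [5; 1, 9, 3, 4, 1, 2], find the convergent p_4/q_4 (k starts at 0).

Using pₖ = aₖpₖ₋₁ + pₖ₋₂, qₖ = aₖqₖ₋₁ + qₖ₋₂ (with p₋₁=1, p₋₂=0, q₋₁=0, q₋₂=1):
  k=0: a=5, p=5, q=1
  k=1: a=1, p=6, q=1
  k=2: a=9, p=59, q=10
  k=3: a=3, p=183, q=31
  k=4: a=4, p=791, q=134

791/134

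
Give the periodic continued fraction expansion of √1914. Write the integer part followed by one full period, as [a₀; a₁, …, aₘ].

[43; 1, 2, 1, 86]

a₀ = ⌊√1914⌋ = 43.
With m₀=0, d₀=1 and mₖ₊₁ = dₖaₖ − mₖ, dₖ₊₁ = (n − mₖ₊₁²)/dₖ, aₖ₊₁ = ⌊(a₀+mₖ₊₁)/dₖ₊₁⌋:
  k=1: m=43, d=65, a=1
  k=2: m=22, d=22, a=2
  k=3: m=22, d=65, a=1
  k=4: m=43, d=1, a=86
d=1 and a=2a₀=86 at k=4, so the next step gives (m, d) = (43, 65) again — its k=1 value — and the period has length 4.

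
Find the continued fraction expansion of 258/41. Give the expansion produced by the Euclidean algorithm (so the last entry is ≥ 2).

258 = 6*41 + 12
41 = 3*12 + 5
12 = 2*5 + 2
5 = 2*2 + 1
2 = 2*1 + 0  (stop)
So 258/41 = [6; 3, 2, 2, 2].

[6; 3, 2, 2, 2]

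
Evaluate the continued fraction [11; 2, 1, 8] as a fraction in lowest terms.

295/26

Using pₖ = aₖpₖ₋₁ + pₖ₋₂ and qₖ = aₖqₖ₋₁ + qₖ₋₂:
  k=0: a=11, p=11, q=1
  k=1: a=2, p=23, q=2
  k=2: a=1, p=34, q=3
  k=3: a=8, p=295, q=26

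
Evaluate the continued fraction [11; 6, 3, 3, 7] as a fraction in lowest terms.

Using pₖ = aₖpₖ₋₁ + pₖ₋₂ and qₖ = aₖqₖ₋₁ + qₖ₋₂:
  k=0: a=11, p=11, q=1
  k=1: a=6, p=67, q=6
  k=2: a=3, p=212, q=19
  k=3: a=3, p=703, q=63
  k=4: a=7, p=5133, q=460

5133/460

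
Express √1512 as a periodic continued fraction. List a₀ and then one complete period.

[38; 1, 7, 1, 1, 1, 7, 1, 76]

a₀ = ⌊√1512⌋ = 38.
With m₀=0, d₀=1 and mₖ₊₁ = dₖaₖ − mₖ, dₖ₊₁ = (n − mₖ₊₁²)/dₖ, aₖ₊₁ = ⌊(a₀+mₖ₊₁)/dₖ₊₁⌋:
  k=1: m=38, d=68, a=1
  k=2: m=30, d=9, a=7
  k=3: m=33, d=47, a=1
  k=4: m=14, d=28, a=1
  k=5: m=14, d=47, a=1
  k=6: m=33, d=9, a=7
  k=7: m=30, d=68, a=1
  k=8: m=38, d=1, a=76
d=1 and a=2a₀=76 at k=8, so the next step gives (m, d) = (38, 68) again — its k=1 value — and the period has length 8.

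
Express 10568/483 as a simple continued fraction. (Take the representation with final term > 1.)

10568 = 21*483 + 425
483 = 1*425 + 58
425 = 7*58 + 19
58 = 3*19 + 1
19 = 19*1 + 0  (stop)
So 10568/483 = [21; 1, 7, 3, 19].

[21; 1, 7, 3, 19]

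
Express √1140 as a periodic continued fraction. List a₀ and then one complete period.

[33; 1, 3, 4, 3, 1, 66]

a₀ = ⌊√1140⌋ = 33.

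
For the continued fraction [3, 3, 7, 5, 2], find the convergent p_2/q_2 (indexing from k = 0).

Using pₖ = aₖpₖ₋₁ + pₖ₋₂, qₖ = aₖqₖ₋₁ + qₖ₋₂ (with p₋₁=1, p₋₂=0, q₋₁=0, q₋₂=1):
  k=0: a=3, p=3, q=1
  k=1: a=3, p=10, q=3
  k=2: a=7, p=73, q=22

73/22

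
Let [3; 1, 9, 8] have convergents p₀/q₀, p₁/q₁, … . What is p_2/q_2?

Using pₖ = aₖpₖ₋₁ + pₖ₋₂, qₖ = aₖqₖ₋₁ + qₖ₋₂ (with p₋₁=1, p₋₂=0, q₋₁=0, q₋₂=1):
  k=0: a=3, p=3, q=1
  k=1: a=1, p=4, q=1
  k=2: a=9, p=39, q=10

39/10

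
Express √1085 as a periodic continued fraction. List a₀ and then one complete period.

a₀ = ⌊√1085⌋ = 32.
With m₀=0, d₀=1 and mₖ₊₁ = dₖaₖ − mₖ, dₖ₊₁ = (n − mₖ₊₁²)/dₖ, aₖ₊₁ = ⌊(a₀+mₖ₊₁)/dₖ₊₁⌋:
  k=1: m=32, d=61, a=1
  k=2: m=29, d=4, a=15
  k=3: m=31, d=31, a=2
  k=4: m=31, d=4, a=15
  k=5: m=29, d=61, a=1
  k=6: m=32, d=1, a=64
d=1 and a=2a₀=64 at k=6, so the next step gives (m, d) = (32, 61) again — its k=1 value — and the period has length 6.

[32; 1, 15, 2, 15, 1, 64]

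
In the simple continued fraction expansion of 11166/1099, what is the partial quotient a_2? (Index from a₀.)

4

11166 = 10·1099 + 176   →  a_0 = 10
1099 = 6·176 + 43   →  a_1 = 6
176 = 4·43 + 4   →  a_2 = 4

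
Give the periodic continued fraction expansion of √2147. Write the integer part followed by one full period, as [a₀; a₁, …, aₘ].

a₀ = ⌊√2147⌋ = 46.
With m₀=0, d₀=1 and mₖ₊₁ = dₖaₖ − mₖ, dₖ₊₁ = (n − mₖ₊₁²)/dₖ, aₖ₊₁ = ⌊(a₀+mₖ₊₁)/dₖ₊₁⌋:
  k=1: m=46, d=31, a=2
  k=2: m=16, d=61, a=1
  k=3: m=45, d=2, a=45
  k=4: m=45, d=61, a=1
  k=5: m=16, d=31, a=2
  k=6: m=46, d=1, a=92
d=1 and a=2a₀=92 at k=6, so the next step gives (m, d) = (46, 31) again — its k=1 value — and the period has length 6.

[46; 2, 1, 45, 1, 2, 92]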